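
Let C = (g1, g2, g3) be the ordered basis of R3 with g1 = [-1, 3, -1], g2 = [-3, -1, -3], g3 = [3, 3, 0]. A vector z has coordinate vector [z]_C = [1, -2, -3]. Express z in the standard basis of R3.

[-4, -4, 5]

By definition z = g1 - 2g2 - 3g3.
Summing componentwise gives [-4, -4, 5].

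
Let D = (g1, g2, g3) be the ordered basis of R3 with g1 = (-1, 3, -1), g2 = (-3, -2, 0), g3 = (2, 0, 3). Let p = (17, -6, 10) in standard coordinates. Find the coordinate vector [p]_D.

We seek scalars with c_1 g1 + ... + c_3 g3 = p; equivalently solve M c = p where the columns of M are g1, ..., g3.
Solving this 3x3 system gives c = (-4, -3, 2).
Check: -4g1 - 3g2 + 2g3 = (17, -6, 10).

(-4, -3, 2)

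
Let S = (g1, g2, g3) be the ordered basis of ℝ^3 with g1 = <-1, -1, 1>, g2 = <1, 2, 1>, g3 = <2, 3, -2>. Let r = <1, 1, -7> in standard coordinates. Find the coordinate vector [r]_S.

We seek scalars with c_1 g1 + ... + c_3 g3 = r; equivalently solve M c = r where the columns of M are g1, ..., g3.
Row-reducing the augmented matrix [M | r] gives c = (2, -3, 3).
Check: 2g1 - 3g2 + 3g3 = <1, 1, -7>.

<2, -3, 3>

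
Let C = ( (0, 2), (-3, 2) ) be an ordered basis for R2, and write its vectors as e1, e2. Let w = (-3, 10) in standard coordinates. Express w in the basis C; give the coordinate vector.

[w]_C is the unique c with M c = w, where M has columns e1, e2.
System: 0c_1 - 3c_2 = -3, 2c_1 + 2c_2 = 10; solving gives c_1 = 4, c_2 = 1.
Check: 4e1 + e2 = (-3, 10).

(4, 1)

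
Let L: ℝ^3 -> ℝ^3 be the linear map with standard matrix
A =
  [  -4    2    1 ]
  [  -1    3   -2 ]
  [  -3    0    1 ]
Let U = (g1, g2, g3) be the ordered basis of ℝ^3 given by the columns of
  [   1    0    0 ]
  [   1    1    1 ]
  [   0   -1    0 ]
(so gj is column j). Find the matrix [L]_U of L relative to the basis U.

[[-2, 1, 2], [3, 1, 0], [1, 3, 1]]

Let P have columns g1, ..., g3. Then [L]_U = P^(-1) A P.
Here det P = 1, so P^(-1) is integer; computing A P first and then P^(-1)(A P) gives [[-2, 1, 2], [3, 1, 0], [1, 3, 1]].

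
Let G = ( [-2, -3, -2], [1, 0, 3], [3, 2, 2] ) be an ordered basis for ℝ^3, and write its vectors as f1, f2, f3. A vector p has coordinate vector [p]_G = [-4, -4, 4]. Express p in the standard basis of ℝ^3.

p = M [p]_G, where M has columns f1, ..., f3.
Carrying out the matrix-vector product, p = [16, 20, 4].

[16, 20, 4]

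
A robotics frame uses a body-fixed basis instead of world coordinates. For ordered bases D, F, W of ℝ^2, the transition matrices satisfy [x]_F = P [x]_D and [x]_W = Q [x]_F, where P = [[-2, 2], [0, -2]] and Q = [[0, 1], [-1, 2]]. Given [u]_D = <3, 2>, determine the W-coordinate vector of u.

<-4, -6>

Apply P to get F-coordinates <-2, -4>, then Q to get W-coordinates.
The result is [u]_W = <-4, -6>.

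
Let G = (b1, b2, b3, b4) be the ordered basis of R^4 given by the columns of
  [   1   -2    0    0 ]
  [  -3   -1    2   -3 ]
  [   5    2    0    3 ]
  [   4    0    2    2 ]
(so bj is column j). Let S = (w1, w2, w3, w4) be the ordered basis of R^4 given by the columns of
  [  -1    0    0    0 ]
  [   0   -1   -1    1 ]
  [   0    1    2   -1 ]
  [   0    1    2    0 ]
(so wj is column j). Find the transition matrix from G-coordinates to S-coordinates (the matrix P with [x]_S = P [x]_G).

Let M have columns bj and N have columns wj. Then for every x, N [x]_S = x = M [x]_G, so P = N^(-1) M.
Since det N = 1, N^(-1) has integer entries; multiplying gives P = [[-1, 2, 0, 0], [0, -2, -2, 2], [2, 1, 2, 0], [-1, -2, 2, -1]].

[[-1, 2, 0, 0], [0, -2, -2, 2], [2, 1, 2, 0], [-1, -2, 2, -1]]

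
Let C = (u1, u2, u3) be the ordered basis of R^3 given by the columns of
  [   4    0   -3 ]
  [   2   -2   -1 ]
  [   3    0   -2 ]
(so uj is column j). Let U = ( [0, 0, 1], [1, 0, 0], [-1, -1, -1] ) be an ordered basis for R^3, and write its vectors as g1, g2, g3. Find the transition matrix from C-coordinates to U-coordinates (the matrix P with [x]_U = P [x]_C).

Take x = uj: its C-coordinates are the j-th standard unit vector, so P e_j — column j of P — equals [uj]_U.
u1 = g1 + 2g2 - 2g3, giving column 1 = [1, 2, -2]; repeating for each j gives P = [[1, 2, -1], [2, 2, -2], [-2, 2, 1]].

[[1, 2, -1], [2, 2, -2], [-2, 2, 1]]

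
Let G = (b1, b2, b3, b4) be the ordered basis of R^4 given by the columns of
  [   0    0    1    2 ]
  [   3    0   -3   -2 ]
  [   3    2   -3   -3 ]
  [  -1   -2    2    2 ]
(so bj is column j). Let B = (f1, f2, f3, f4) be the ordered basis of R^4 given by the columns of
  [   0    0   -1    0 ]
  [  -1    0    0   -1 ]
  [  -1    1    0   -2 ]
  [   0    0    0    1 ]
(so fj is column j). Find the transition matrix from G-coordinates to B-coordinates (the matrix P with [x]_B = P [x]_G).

[[-2, 2, 1, 0], [-1, 0, 2, 1], [0, 0, -1, -2], [-1, -2, 2, 2]]

Let M have columns bj and N have columns fj. Then for every x, N [x]_B = x = M [x]_G, so P = N^(-1) M.
Since det N = 1, N^(-1) has integer entries; multiplying gives P = [[-2, 2, 1, 0], [-1, 0, 2, 1], [0, 0, -1, -2], [-1, -2, 2, 2]].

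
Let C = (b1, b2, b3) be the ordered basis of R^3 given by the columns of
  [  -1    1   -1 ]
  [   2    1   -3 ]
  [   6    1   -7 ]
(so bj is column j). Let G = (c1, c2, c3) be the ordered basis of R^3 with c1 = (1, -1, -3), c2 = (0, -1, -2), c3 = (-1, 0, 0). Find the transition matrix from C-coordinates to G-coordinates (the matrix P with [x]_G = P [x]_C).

Take x = bj: its C-coordinates are the j-th standard unit vector, so P e_j — column j of P — equals [bj]_G.
b1 = -2c1 + 0·c2 - c3, giving column 1 = (-2, 0, -1); repeating for each j gives P = [[-2, 1, 1], [0, -2, 2], [-1, 0, 2]].

[[-2, 1, 1], [0, -2, 2], [-1, 0, 2]]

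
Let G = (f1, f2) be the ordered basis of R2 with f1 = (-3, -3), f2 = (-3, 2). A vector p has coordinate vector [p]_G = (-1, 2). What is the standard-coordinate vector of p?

By definition p = -f1 + 2f2.
Summing componentwise gives (-3, 7).

(-3, 7)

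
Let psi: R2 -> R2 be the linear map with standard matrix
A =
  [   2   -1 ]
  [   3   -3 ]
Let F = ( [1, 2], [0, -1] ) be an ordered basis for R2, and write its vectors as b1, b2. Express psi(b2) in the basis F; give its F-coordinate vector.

Compute psi(b2) = A b2 = [1, 3] in standard coordinates.
Then write this in F-coordinates: solve for y in y_1 b1 + y_2 b2 = [1, 3].
This gives y = [1, -1], which is column 2 of [psi]_F.

[1, -1]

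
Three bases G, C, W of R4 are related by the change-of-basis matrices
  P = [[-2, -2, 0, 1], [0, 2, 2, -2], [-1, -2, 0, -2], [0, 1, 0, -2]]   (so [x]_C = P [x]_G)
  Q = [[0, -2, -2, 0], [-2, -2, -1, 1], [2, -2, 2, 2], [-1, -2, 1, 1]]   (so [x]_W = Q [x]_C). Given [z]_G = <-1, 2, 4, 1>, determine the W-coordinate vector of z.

<-10, -13, -32, -24>

First [z]_C = P [z]_G = <-1, 10, -5, 0>.
Then [z]_W = Q [z]_C = <-10, -13, -32, -24>.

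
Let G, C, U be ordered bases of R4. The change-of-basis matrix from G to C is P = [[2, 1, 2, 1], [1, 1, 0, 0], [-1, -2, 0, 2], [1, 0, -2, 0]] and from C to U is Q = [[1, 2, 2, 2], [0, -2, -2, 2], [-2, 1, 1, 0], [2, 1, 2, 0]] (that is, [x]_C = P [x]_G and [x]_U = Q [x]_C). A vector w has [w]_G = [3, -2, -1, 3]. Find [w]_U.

First [w]_C = P [w]_G = [5, 1, 7, 5].
Then [w]_U = Q [w]_C = [31, -6, -2, 25].

[31, -6, -2, 25]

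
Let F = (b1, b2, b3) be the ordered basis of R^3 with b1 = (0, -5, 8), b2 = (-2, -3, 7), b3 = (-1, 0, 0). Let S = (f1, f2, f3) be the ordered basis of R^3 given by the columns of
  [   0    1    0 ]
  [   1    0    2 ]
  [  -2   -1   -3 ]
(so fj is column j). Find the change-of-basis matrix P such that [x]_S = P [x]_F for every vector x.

Let M have columns bj and N have columns fj. Then for every x, N [x]_S = x = M [x]_F, so P = N^(-1) M.
Since det N = -1, N^(-1) has integer entries; multiplying gives P = [[-1, -1, 2], [0, -2, -1], [-2, -1, -1]].

[[-1, -1, 2], [0, -2, -1], [-2, -1, -1]]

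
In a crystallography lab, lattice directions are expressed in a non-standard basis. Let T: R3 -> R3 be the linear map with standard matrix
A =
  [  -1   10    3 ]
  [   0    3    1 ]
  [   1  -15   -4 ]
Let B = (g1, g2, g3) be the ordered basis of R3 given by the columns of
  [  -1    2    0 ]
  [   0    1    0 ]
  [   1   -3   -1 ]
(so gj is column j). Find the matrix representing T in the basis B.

[[-2, 1, 1], [1, 0, -1], [0, 2, 0]]

Let P have columns g1, ..., g3. Then [T]_B = P^(-1) A P.
Here det P = 1, so P^(-1) is integer; computing A P first and then P^(-1)(A P) gives [[-2, 1, 1], [1, 0, -1], [0, 2, 0]].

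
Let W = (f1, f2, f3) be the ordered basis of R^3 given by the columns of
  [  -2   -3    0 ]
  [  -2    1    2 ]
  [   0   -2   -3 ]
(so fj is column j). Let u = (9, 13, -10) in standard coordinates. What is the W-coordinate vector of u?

(-3, -1, 4)

Write u = c_1 f1 + ... + c_3 f3 and solve for the c_i.
Row-reducing the augmented matrix [M | u] gives c = (-3, -1, 4).
Check: -3f1 - f2 + 4f3 = (9, 13, -10).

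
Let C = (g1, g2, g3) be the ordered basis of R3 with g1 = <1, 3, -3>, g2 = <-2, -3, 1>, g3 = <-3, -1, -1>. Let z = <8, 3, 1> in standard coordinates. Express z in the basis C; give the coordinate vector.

<1, 1, -3>

Write z = c_1 g1 + ... + c_3 g3 and solve for the c_i.
Gaussian elimination on [M | z] yields c = (1, 1, -3).
Check: g1 + g2 - 3g3 = <8, 3, 1>.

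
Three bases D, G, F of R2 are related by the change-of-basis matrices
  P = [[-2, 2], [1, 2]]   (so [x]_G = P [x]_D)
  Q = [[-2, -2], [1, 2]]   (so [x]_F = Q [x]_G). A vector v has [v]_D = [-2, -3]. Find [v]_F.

[20, -18]

Apply P to get G-coordinates [-2, -8], then Q to get F-coordinates.
The result is [v]_F = [20, -18].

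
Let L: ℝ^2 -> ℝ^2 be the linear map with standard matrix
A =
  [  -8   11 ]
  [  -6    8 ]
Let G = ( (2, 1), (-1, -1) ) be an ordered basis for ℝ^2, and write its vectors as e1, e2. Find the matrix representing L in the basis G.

The j-th column of [L]_G is [L(ej)]_G.
L(e1) = A e1 = (-5, -4) = -e1 + 3e2, so column 1 is (-1, 3).
Repeating for e2 and assembling the columns gives [[-1, -1], [3, 1]].

[[-1, -1], [3, 1]]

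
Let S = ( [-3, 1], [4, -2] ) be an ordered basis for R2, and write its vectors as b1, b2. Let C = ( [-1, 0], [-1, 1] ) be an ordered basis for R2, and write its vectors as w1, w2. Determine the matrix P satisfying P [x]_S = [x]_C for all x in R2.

Column j of P is [bj]_C, since P maps S-coordinates to C-coordinates.
Expressing b1 in C: b1 = 2w1 + w2, so column 1 of P is [2, 1].
Doing the same for each bj gives P = [[2, -2], [1, -2]].

[[2, -2], [1, -2]]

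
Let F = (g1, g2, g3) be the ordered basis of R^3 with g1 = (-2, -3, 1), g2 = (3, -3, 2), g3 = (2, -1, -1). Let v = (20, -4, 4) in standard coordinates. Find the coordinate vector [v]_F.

We seek scalars with c_1 g1 + ... + c_3 g3 = v; equivalently solve M c = v where the columns of M are g1, ..., g3.
Row-reducing the augmented matrix [M | v] gives c = (-3, 4, 1).
Check: -3g1 + 4g2 + g3 = (20, -4, 4).

(-3, 4, 1)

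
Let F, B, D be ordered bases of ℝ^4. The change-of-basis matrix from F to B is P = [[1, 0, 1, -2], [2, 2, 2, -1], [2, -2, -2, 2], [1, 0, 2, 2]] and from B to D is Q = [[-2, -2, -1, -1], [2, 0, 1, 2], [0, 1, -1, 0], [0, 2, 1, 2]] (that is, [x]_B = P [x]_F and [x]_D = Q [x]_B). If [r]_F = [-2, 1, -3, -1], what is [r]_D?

[32, -28, -5, -36]

Composing the changes, [r]_D = Q P [r]_F.
Q P = [[-9, -2, -6, 2], [6, -2, 4, 2], [0, 4, 4, -3], [8, 2, 6, 4]]; applying this to [-2, 1, -3, -1] gives [32, -28, -5, -36].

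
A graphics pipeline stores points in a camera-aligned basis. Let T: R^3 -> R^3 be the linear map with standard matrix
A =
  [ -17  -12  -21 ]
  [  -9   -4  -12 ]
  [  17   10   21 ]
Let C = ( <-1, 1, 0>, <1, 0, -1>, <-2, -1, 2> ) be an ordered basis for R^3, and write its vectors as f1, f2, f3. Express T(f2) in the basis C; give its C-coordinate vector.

Compute T(f2) = A f2 = <4, 3, -4> in standard coordinates.
Then write this in C-coordinates: solve for y in y_1 f1 + ... + y_3 f3 = <4, 3, -4>.
This gives y = <0, -2, -3>, which is column 2 of [T]_C.

<0, -2, -3>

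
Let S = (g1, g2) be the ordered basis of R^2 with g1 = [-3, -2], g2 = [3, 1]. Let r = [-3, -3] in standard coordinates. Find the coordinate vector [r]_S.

[r]_S is the unique c with M c = r, where M has columns g1, g2.
System: -3c_1 + 3c_2 = -3, -2c_1 + c_2 = -3; solving gives c_1 = 2, c_2 = 1.
Check: 2g1 + g2 = [-3, -3].

[2, 1]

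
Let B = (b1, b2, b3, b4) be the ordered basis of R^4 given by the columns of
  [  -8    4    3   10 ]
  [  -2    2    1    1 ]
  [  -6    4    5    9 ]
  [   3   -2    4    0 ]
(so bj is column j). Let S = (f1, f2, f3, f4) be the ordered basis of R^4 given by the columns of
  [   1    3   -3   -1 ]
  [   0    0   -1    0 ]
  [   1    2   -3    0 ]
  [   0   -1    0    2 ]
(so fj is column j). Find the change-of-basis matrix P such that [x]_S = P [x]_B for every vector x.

[[2, 2, 2, 2], [-1, -2, 0, 2], [2, -2, -1, -1], [1, -2, 2, 1]]

Let M have columns bj and N have columns fj. Then for every x, N [x]_S = x = M [x]_B, so P = N^(-1) M.
Since det N = -1, N^(-1) has integer entries; multiplying gives P = [[2, 2, 2, 2], [-1, -2, 0, 2], [2, -2, -1, -1], [1, -2, 2, 1]].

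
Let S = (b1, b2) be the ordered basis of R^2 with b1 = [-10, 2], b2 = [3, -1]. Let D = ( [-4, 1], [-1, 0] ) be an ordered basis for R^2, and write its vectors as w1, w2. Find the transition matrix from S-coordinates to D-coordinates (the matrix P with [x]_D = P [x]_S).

Column j of P is [bj]_D, since P maps S-coordinates to D-coordinates.
Expressing b1 in D: b1 = 2w1 + 2w2, so column 1 of P is [2, 2].
Doing the same for each bj gives P = [[2, -1], [2, 1]].

[[2, -1], [2, 1]]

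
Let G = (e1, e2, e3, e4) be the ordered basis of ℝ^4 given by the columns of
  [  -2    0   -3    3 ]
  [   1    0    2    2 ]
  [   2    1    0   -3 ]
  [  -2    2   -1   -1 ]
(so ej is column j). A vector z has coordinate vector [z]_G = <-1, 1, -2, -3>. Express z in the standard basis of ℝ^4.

The coordinates say z = -e1 + e2 - 2e3 - 3e4; adding the scaled basis vectors gives <-1, -11, 8, 9>.

<-1, -11, 8, 9>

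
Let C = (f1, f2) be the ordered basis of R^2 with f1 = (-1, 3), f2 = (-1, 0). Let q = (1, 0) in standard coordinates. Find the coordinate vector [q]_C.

We seek scalars with c_1 f1 + c_2 f2 = q; equivalently solve M c = q where the columns of M are f1, f2.
System: -c_1 - c_2 = 1, 3c_1 + 0c_2 = 0; solving gives c_1 = 0, c_2 = -1.
Check: 0·f1 - f2 = (1, 0).

(0, -1)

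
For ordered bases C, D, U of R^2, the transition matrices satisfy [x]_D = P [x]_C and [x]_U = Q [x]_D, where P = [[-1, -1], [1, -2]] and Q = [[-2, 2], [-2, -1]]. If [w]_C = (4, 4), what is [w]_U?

Composing the changes, [w]_U = Q P [w]_C.
Q P = [[4, -2], [1, 4]]; applying this to (4, 4) gives (8, 20).

(8, 20)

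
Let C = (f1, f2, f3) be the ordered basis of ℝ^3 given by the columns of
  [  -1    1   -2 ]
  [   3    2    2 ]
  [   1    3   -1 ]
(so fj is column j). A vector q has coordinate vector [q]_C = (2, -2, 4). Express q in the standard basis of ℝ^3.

The coordinates say q = 2f1 - 2f2 + 4f3; adding the scaled basis vectors gives (-12, 10, -8).

(-12, 10, -8)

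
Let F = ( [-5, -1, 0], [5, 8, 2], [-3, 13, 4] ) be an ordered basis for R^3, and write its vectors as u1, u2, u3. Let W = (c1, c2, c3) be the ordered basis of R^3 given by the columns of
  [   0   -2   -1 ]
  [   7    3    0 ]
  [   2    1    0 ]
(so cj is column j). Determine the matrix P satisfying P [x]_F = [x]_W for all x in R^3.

[[-1, 2, 1], [2, -2, 2], [1, -1, -1]]

Let M have columns uj and N have columns cj. Then for every x, N [x]_W = x = M [x]_F, so P = N^(-1) M.
Since det N = -1, N^(-1) has integer entries; multiplying gives P = [[-1, 2, 1], [2, -2, 2], [1, -1, -1]].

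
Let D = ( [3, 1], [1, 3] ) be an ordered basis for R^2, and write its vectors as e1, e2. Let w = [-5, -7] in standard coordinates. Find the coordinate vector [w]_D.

Write w = c_1 e1 + c_2 e2 and solve for the c_i.
System: 3c_1 + c_2 = -5, c_1 + 3c_2 = -7; solving gives c_1 = -1, c_2 = -2.
Check: -e1 - 2e2 = [-5, -7].

[-1, -2]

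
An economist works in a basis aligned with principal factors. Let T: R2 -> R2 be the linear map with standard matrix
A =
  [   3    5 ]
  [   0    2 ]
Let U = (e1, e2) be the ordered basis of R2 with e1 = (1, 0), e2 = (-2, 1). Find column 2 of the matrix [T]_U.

Compute T(e2) = A e2 = (-1, 2) in standard coordinates.
Then write this in U-coordinates: solve for y in y_1 e1 + y_2 e2 = (-1, 2).
This gives y = (3, 2), which is column 2 of [T]_U.

(3, 2)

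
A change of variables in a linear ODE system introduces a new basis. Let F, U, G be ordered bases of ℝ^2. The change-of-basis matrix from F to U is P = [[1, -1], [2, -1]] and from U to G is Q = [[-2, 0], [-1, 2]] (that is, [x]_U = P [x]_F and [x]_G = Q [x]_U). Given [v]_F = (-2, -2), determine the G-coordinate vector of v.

(0, -4)

First [v]_U = P [v]_F = (0, -2).
Then [v]_G = Q [v]_U = (0, -4).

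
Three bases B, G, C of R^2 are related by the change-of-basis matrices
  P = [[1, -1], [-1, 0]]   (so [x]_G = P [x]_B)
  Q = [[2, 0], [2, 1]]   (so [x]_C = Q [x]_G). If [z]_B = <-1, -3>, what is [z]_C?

Composing the changes, [z]_C = Q P [z]_B.
Q P = [[2, -2], [1, -2]]; applying this to <-1, -3> gives <4, 5>.

<4, 5>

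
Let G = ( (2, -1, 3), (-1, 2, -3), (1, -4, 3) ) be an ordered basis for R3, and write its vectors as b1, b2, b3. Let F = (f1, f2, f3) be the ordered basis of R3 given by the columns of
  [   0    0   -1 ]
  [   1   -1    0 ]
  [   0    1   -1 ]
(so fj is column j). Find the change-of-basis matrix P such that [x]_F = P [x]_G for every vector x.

[[0, 0, -2], [1, -2, 2], [-2, 1, -1]]

Let M have columns bj and N have columns fj. Then for every x, N [x]_F = x = M [x]_G, so P = N^(-1) M.
Since det N = -1, N^(-1) has integer entries; multiplying gives P = [[0, 0, -2], [1, -2, 2], [-2, 1, -1]].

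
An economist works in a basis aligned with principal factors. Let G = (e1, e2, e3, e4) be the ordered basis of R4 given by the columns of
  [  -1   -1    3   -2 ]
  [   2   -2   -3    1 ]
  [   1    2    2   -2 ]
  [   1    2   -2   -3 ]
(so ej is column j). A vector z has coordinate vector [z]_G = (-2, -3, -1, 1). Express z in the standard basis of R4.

(0, 6, -12, -9)

z = M [z]_G, where M has columns e1, ..., e4.
Carrying out the matrix-vector product, z = (0, 6, -12, -9).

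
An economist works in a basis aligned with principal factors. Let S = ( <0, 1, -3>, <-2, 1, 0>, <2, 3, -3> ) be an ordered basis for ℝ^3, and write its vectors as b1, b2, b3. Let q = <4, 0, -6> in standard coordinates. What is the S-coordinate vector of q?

<2, -2, 0>

[q]_S is the unique c with M c = q, where M has columns b1, ..., b3.
Solving this 3x3 system gives c = (2, -2, 0).
Check: 2b1 - 2b2 + 0·b3 = <4, 0, -6>.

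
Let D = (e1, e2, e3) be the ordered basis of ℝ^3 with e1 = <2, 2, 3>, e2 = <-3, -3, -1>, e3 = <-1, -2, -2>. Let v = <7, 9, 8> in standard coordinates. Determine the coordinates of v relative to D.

[v]_D is the unique c with M c = v, where M has columns e1, ..., e3.
Gaussian elimination on [M | v] yields c = (1, -1, -2).
Check: e1 - e2 - 2e3 = <7, 9, 8>.

<1, -1, -2>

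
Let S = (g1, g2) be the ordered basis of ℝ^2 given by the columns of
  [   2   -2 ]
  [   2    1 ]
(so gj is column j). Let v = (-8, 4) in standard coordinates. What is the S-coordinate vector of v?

We seek scalars with c_1 g1 + c_2 g2 = v; equivalently solve M c = v where the columns of M are g1, g2.
System: 2c_1 - 2c_2 = -8, 2c_1 + c_2 = 4; solving gives c_1 = 0, c_2 = 4.
Check: 0·g1 + 4g2 = (-8, 4).

(0, 4)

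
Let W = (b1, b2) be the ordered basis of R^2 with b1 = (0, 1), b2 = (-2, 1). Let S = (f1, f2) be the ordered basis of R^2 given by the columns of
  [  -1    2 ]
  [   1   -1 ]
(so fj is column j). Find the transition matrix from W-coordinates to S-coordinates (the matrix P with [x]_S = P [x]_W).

Let M have columns bj and N have columns fj. Then for every x, N [x]_S = x = M [x]_W, so P = N^(-1) M.
Since det N = -1, N^(-1) has integer entries; multiplying gives P = [[2, 0], [1, -1]].

[[2, 0], [1, -1]]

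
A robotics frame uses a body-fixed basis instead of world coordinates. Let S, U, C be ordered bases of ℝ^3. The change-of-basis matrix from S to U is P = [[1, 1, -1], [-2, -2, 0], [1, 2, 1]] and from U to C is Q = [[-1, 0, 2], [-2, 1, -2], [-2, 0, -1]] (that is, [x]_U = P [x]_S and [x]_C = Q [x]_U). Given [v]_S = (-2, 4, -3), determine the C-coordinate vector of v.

(1, -20, -13)

Apply P to get U-coordinates (5, -4, 3), then Q to get C-coordinates.
The result is [v]_C = (1, -20, -13).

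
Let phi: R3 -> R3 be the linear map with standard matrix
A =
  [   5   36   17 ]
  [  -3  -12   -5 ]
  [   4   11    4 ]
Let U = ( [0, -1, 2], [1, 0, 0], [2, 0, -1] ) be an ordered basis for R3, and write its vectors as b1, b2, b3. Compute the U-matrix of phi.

With P the matrix whose columns are b1, ..., b3, [phi]_U = P^(-1) A P.
Column by column: phi(b1) = A b1 = [-2, 2, -3]; its U-coordinates [-2, 0, -1] give column 1.
Continuing for each basis vector yields [phi]_U = [[-2, 3, 1], [0, 1, -3], [-1, 2, -2]].

[[-2, 3, 1], [0, 1, -3], [-1, 2, -2]]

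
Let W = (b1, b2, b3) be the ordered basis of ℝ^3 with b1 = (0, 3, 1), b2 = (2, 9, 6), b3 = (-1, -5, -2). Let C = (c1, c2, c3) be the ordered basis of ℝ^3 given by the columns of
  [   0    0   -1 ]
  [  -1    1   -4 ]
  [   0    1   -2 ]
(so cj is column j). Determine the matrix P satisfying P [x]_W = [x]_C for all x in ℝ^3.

Let M have columns bj and N have columns cj. Then for every x, N [x]_C = x = M [x]_W, so P = N^(-1) M.
Since det N = 1, N^(-1) has integer entries; multiplying gives P = [[-2, 1, 1], [1, 2, 0], [0, -2, 1]].

[[-2, 1, 1], [1, 2, 0], [0, -2, 1]]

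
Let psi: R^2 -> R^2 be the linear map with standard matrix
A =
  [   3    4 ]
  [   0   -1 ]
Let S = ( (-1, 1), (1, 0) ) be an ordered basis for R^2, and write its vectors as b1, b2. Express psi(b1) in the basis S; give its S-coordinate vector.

Compute psi(b1) = A b1 = (1, -1) in standard coordinates.
Then write this in S-coordinates: solve for y in y_1 b1 + y_2 b2 = (1, -1).
This gives y = (-1, 0), which is column 1 of [psi]_S.

(-1, 0)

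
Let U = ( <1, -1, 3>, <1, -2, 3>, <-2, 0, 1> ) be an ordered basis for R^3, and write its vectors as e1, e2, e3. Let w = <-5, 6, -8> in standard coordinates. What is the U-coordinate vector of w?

<0, -3, 1>

Write w = c_1 e1 + ... + c_3 e3 and solve for the c_i.
Gaussian elimination on [M | w] yields c = (0, -3, 1).
Check: 0·e1 - 3e2 + e3 = <-5, 6, -8>.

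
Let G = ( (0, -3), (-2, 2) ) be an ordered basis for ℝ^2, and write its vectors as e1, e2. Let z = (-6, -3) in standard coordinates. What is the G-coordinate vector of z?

(3, 3)

Write z = c_1 e1 + c_2 e2 and solve for the c_i.
System: 0c_1 - 2c_2 = -6, -3c_1 + 2c_2 = -3; solving gives c_1 = 3, c_2 = 3.
Check: 3e1 + 3e2 = (-6, -3).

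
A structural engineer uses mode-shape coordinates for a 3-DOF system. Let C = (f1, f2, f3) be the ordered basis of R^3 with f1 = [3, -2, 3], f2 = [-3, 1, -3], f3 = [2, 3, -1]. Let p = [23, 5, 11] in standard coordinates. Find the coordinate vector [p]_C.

[2, -3, 4]

Write p = c_1 f1 + ... + c_3 f3 and solve for the c_i.
Solving this 3x3 system gives c = (2, -3, 4).
Check: 2f1 - 3f2 + 4f3 = [23, 5, 11].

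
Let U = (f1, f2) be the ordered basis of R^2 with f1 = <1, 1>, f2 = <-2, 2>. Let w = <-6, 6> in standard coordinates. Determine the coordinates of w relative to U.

Write w = c_1 f1 + c_2 f2 and solve for the c_i.
System: c_1 - 2c_2 = -6, c_1 + 2c_2 = 6; solving gives c_1 = 0, c_2 = 3.
Check: 0·f1 + 3f2 = <-6, 6>.

<0, 3>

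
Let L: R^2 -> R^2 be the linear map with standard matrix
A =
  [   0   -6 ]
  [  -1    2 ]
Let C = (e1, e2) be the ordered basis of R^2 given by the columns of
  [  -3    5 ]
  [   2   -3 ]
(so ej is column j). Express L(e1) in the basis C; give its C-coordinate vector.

Column 1 of [L]_C is the C-coordinate vector of L(e1).
In standard coordinates L(e1) = A e1 = <-12, 7>.
Converting to C: <-12, 7> = -e1 - 3e2, so the coordinate vector is <-1, -3>.

<-1, -3>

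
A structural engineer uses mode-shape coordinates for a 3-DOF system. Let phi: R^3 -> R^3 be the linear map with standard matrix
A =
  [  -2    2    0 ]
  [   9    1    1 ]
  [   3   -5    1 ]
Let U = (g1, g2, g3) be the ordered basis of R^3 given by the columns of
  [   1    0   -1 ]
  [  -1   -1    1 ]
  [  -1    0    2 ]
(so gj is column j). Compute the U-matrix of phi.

[[-1, 1, 2], [-3, 3, 2], [3, 3, -2]]

Let P have columns g1, ..., g3. Then [phi]_U = P^(-1) A P.
Here det P = -1, so P^(-1) is integer; computing A P first and then P^(-1)(A P) gives [[-1, 1, 2], [-3, 3, 2], [3, 3, -2]].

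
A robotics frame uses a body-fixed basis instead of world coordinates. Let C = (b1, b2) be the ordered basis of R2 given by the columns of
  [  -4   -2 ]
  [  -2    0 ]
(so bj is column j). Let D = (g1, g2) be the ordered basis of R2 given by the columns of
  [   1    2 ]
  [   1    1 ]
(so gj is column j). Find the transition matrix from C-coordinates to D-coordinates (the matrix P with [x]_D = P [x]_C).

[[0, 2], [-2, -2]]

Take x = bj: its C-coordinates are the j-th standard unit vector, so P e_j — column j of P — equals [bj]_D.
b1 = 0·g1 - 2g2, giving column 1 = [0, -2]; repeating for each j gives P = [[0, 2], [-2, -2]].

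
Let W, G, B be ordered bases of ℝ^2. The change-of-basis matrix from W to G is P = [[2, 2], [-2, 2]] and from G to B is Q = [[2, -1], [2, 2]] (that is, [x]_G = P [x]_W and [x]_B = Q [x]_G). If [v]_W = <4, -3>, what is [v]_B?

Apply P to get G-coordinates <2, -14>, then Q to get B-coordinates.
The result is [v]_B = <18, -24>.

<18, -24>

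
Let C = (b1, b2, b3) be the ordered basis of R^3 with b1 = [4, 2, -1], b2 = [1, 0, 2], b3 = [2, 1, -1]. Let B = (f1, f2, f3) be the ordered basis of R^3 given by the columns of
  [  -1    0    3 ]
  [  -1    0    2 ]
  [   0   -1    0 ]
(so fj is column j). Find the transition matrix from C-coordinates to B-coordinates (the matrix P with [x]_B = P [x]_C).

Column j of P is [bj]_B, since P maps C-coordinates to B-coordinates.
Expressing b1 in B: b1 = 2f1 + f2 + 2f3, so column 1 of P is [2, 1, 2].
Doing the same for each bj gives P = [[2, 2, 1], [1, -2, 1], [2, 1, 1]].

[[2, 2, 1], [1, -2, 1], [2, 1, 1]]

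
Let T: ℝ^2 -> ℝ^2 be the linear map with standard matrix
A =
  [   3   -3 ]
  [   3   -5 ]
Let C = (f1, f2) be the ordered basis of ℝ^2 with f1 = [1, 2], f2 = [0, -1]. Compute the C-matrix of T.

[[-3, 3], [1, 1]]

Let P have columns f1, f2. Then [T]_C = P^(-1) A P.
Here det P = -1, so P^(-1) is integer; computing A P first and then P^(-1)(A P) gives [[-3, 3], [1, 1]].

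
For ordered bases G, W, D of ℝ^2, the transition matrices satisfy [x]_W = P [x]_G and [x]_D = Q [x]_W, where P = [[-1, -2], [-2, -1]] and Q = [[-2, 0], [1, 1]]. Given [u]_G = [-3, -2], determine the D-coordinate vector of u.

[-14, 15]

First [u]_W = P [u]_G = [7, 8].
Then [u]_D = Q [u]_W = [-14, 15].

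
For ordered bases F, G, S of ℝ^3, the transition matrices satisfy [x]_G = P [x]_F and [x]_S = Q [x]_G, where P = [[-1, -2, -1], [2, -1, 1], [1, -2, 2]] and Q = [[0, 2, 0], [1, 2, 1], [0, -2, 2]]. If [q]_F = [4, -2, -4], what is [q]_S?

[12, 16, -12]

Apply P to get G-coordinates [4, 6, 0], then Q to get S-coordinates.
The result is [q]_S = [12, 16, -12].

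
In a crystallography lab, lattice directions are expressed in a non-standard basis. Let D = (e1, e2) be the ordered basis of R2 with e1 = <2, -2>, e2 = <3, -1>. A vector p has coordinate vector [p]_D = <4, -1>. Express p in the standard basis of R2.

The coordinates say p = 4e1 - e2; adding the scaled basis vectors gives <5, -7>.

<5, -7>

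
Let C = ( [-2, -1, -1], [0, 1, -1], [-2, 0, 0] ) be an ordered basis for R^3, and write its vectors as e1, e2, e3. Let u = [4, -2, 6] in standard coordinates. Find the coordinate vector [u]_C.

[-2, -4, 0]

[u]_C is the unique c with M c = u, where M has columns e1, ..., e3.
Row-reducing the augmented matrix [M | u] gives c = (-2, -4, 0).
Check: -2e1 - 4e2 + 0·e3 = [4, -2, 6].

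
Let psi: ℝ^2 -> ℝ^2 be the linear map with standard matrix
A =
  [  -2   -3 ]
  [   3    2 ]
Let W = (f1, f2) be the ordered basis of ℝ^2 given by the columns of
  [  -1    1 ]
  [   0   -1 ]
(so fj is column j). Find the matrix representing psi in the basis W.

[[1, -2], [3, -1]]

The j-th column of [psi]_W is [psi(fj)]_W.
psi(f1) = A f1 = (2, -3) = f1 + 3f2, so column 1 is (1, 3).
Repeating for f2 and assembling the columns gives [[1, -2], [3, -1]].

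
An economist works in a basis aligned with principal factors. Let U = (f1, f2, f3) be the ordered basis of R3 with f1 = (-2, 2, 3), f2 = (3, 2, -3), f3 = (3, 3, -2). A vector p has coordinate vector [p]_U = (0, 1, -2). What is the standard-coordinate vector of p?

p = M [p]_U, where M has columns f1, ..., f3.
Carrying out the matrix-vector product, p = (-3, -4, 1).

(-3, -4, 1)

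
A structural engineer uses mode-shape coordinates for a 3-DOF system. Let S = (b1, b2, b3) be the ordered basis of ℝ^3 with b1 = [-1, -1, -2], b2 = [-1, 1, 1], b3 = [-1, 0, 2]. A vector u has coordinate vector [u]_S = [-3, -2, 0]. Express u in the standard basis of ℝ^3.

[5, 1, 4]

The coordinates say u = -3b1 - 2b2 + 0·b3; adding the scaled basis vectors gives [5, 1, 4].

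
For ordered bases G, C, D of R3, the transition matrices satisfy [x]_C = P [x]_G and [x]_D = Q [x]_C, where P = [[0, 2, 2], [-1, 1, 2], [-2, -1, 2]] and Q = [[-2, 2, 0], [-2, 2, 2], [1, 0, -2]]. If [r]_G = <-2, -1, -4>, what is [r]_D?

Composing the changes, [r]_D = Q P [r]_G.
Q P = [[-2, -2, 0], [-6, -4, 4], [4, 4, -2]]; applying this to <-2, -1, -4> gives <6, 0, -4>.

<6, 0, -4>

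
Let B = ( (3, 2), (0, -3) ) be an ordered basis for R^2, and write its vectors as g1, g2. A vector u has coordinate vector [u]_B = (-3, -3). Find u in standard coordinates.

(-9, 3)

By definition u = -3g1 - 3g2.
Summing componentwise gives (-9, 3).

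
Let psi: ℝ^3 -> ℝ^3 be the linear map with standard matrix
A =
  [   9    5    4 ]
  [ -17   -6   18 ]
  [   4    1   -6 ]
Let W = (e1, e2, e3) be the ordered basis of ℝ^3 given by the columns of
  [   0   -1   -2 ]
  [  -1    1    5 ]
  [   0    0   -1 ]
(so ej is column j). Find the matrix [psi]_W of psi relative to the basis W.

[[2, 2, 2], [3, -2, 3], [1, 3, -3]]

Let P have columns e1, ..., e3. Then [psi]_W = P^(-1) A P.
Here det P = 1, so P^(-1) is integer; computing A P first and then P^(-1)(A P) gives [[2, 2, 2], [3, -2, 3], [1, 3, -3]].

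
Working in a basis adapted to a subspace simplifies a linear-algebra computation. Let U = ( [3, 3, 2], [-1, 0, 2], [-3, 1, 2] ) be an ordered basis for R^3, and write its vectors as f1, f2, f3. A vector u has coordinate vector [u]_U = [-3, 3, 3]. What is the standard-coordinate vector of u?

[-21, -6, 6]

The coordinates say u = -3f1 + 3f2 + 3f3; adding the scaled basis vectors gives [-21, -6, 6].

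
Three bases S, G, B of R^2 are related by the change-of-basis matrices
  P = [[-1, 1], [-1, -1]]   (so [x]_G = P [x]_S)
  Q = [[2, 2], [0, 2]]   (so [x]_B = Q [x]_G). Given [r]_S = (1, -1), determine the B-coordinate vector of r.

Composing the changes, [r]_B = Q P [r]_S.
Q P = [[-4, 0], [-2, -2]]; applying this to (1, -1) gives (-4, 0).

(-4, 0)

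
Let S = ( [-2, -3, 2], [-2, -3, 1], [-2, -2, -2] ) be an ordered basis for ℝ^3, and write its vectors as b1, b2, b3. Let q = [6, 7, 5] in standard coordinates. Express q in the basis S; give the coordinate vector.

[q]_S is the unique c with M c = q, where M has columns b1, ..., b3.
Solving this 3x3 system gives c = (2, -3, -2).
Check: 2b1 - 3b2 - 2b3 = [6, 7, 5].

[2, -3, -2]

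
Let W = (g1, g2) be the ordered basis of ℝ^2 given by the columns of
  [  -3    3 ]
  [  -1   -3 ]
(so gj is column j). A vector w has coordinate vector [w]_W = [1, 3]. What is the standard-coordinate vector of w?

[6, -10]

The coordinates say w = g1 + 3g2; adding the scaled basis vectors gives [6, -10].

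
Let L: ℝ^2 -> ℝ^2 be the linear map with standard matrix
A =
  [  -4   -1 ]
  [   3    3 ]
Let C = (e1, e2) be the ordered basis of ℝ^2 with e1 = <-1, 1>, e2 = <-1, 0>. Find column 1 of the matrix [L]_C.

<0, -3>

Column 1 of [L]_C is the C-coordinate vector of L(e1).
In standard coordinates L(e1) = A e1 = <3, 0>.
Converting to C: <3, 0> = 0·e1 - 3e2, so the coordinate vector is <0, -3>.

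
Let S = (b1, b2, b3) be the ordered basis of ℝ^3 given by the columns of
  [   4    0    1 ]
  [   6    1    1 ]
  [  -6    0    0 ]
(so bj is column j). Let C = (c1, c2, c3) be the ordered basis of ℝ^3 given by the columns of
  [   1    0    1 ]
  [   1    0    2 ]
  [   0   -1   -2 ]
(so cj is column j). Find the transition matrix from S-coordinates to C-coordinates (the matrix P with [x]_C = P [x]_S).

[[2, -1, 1], [2, -2, 0], [2, 1, 0]]

Column j of P is [bj]_C, since P maps S-coordinates to C-coordinates.
Expressing b1 in C: b1 = 2c1 + 2c2 + 2c3, so column 1 of P is <2, 2, 2>.
Doing the same for each bj gives P = [[2, -1, 1], [2, -2, 0], [2, 1, 0]].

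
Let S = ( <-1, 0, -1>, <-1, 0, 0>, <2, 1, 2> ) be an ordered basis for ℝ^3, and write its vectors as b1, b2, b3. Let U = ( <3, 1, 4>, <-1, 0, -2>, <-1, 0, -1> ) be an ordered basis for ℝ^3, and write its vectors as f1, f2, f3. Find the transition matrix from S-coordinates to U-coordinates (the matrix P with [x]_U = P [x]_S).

[[0, 0, 1], [0, -1, 1], [1, 2, 0]]

Let M have columns bj and N have columns fj. Then for every x, N [x]_U = x = M [x]_S, so P = N^(-1) M.
Since det N = 1, N^(-1) has integer entries; multiplying gives P = [[0, 0, 1], [0, -1, 1], [1, 2, 0]].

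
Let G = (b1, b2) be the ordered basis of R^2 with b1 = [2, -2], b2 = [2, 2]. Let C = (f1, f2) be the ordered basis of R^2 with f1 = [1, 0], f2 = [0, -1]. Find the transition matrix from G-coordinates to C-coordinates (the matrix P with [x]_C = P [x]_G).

Let M have columns bj and N have columns fj. Then for every x, N [x]_C = x = M [x]_G, so P = N^(-1) M.
Since det N = -1, N^(-1) has integer entries; multiplying gives P = [[2, 2], [2, -2]].

[[2, 2], [2, -2]]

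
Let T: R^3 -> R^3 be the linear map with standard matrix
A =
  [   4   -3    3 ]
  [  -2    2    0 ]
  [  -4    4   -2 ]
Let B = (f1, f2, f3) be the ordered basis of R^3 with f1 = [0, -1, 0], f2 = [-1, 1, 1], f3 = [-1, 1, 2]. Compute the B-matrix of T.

[[-1, 0, -3], [-2, 2, -2], [-1, 2, 3]]

With P the matrix whose columns are f1, ..., f3, [T]_B = P^(-1) A P.
Column by column: T(f1) = A f1 = [3, -2, -4]; its B-coordinates [-1, -2, -1] give column 1.
Continuing for each basis vector yields [T]_B = [[-1, 0, -3], [-2, 2, -2], [-1, 2, 3]].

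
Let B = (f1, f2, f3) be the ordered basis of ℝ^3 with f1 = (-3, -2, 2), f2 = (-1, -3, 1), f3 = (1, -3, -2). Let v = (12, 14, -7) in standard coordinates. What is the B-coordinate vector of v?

[v]_B is the unique c with M c = v, where M has columns f1, ..., f3.
Row-reducing the augmented matrix [M | v] gives c = (-4, -1, -1).
Check: -4f1 - f2 - f3 = (12, 14, -7).

(-4, -1, -1)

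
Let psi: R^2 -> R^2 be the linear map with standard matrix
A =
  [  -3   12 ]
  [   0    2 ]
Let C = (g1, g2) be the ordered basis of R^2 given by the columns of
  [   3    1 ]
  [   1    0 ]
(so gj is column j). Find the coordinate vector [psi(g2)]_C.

<0, -3>

Compute psi(g2) = A g2 = <-3, 0> in standard coordinates.
Then write this in C-coordinates: solve for y in y_1 g1 + y_2 g2 = <-3, 0>.
This gives y = <0, -3>, which is column 2 of [psi]_C.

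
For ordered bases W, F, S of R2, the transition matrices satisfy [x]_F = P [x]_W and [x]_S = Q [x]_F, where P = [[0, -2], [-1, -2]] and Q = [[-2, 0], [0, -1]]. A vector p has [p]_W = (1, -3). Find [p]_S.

First [p]_F = P [p]_W = (6, 5).
Then [p]_S = Q [p]_F = (-12, -5).

(-12, -5)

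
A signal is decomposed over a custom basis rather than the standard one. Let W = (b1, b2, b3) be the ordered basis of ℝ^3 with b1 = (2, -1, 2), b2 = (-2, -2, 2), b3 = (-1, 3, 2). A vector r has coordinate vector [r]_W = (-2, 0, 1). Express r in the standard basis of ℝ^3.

The coordinates say r = -2b1 + 0·b2 + b3; adding the scaled basis vectors gives (-5, 5, -2).

(-5, 5, -2)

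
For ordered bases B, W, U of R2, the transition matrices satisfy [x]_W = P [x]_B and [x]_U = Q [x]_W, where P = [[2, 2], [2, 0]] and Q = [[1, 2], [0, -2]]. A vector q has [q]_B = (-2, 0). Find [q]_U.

(-12, 8)

First [q]_W = P [q]_B = (-4, -4).
Then [q]_U = Q [q]_W = (-12, 8).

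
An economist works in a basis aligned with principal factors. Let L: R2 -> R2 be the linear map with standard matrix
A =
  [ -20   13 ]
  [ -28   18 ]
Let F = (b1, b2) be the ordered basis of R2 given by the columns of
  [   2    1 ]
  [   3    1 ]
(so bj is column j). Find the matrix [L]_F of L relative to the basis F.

[[-1, -3], [1, -1]]

With P the matrix whose columns are b1, b2, [L]_F = P^(-1) A P.
Column by column: L(b1) = A b1 = <-1, -2>; its F-coordinates <-1, 1> give column 1.
Continuing for each basis vector yields [L]_F = [[-1, -3], [1, -1]].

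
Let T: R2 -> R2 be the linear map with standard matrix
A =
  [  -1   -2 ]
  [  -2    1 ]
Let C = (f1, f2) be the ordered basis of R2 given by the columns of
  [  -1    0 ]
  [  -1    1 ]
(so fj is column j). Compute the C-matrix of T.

[[-3, 2], [-2, 3]]

With P the matrix whose columns are f1, f2, [T]_C = P^(-1) A P.
Column by column: T(f1) = A f1 = (3, 1); its C-coordinates (-3, -2) give column 1.
Continuing for each basis vector yields [T]_C = [[-3, 2], [-2, 3]].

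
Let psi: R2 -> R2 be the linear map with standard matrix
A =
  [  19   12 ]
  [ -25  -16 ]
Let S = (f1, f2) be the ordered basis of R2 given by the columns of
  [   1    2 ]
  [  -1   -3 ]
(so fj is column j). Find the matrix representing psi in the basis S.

[[3, 2], [2, 0]]

Let P have columns f1, f2. Then [psi]_S = P^(-1) A P.
Here det P = -1, so P^(-1) is integer; computing A P first and then P^(-1)(A P) gives [[3, 2], [2, 0]].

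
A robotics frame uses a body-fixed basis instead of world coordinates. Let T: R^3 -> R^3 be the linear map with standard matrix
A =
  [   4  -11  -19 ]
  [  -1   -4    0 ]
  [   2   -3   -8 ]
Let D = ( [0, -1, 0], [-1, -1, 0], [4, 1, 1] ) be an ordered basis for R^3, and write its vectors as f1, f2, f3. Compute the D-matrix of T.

With P the matrix whose columns are f1, ..., f3, [T]_D = P^(-1) A P.
Column by column: T(f1) = A f1 = [11, 4, 3]; its D-coordinates [-2, 1, 3] give column 1.
Continuing for each basis vector yields [T]_D = [[-2, -1, 3], [1, -3, 2], [3, 1, -3]].

[[-2, -1, 3], [1, -3, 2], [3, 1, -3]]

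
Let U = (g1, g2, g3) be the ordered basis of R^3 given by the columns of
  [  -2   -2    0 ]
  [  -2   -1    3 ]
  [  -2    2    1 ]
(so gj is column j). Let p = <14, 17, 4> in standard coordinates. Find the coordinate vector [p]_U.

<-4, -3, 2>

[p]_U is the unique c with M c = p, where M has columns g1, ..., g3.
Solving this 3x3 system gives c = (-4, -3, 2).
Check: -4g1 - 3g2 + 2g3 = <14, 17, 4>.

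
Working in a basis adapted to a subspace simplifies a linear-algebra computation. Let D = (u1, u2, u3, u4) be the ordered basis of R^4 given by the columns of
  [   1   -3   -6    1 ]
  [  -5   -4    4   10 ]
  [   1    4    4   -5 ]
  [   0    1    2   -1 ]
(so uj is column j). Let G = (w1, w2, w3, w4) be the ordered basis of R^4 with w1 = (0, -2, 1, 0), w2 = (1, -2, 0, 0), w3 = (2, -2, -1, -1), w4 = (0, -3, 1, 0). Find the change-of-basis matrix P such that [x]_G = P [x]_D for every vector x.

Take x = uj: its D-coordinates are the j-th standard unit vector, so P e_j — column j of P — equals [uj]_G.
u1 = 0·w1 + w2 + 0·w3 + w4, giving column 1 = (0, 1, 0, 1); repeating for each j gives P = [[0, 1, 2, -2], [1, -1, -2, -1], [0, -1, -2, 1], [1, 2, 0, -2]].

[[0, 1, 2, -2], [1, -1, -2, -1], [0, -1, -2, 1], [1, 2, 0, -2]]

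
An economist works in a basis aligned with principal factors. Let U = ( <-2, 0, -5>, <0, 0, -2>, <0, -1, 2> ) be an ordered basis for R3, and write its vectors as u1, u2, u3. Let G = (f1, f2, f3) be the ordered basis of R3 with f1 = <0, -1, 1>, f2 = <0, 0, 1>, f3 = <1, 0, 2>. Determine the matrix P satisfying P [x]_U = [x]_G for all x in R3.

Column j of P is [uj]_G, since P maps U-coordinates to G-coordinates.
Expressing u1 in G: u1 = 0·f1 - f2 - 2f3, so column 1 of P is <0, -1, -2>.
Doing the same for each uj gives P = [[0, 0, 1], [-1, -2, 1], [-2, 0, 0]].

[[0, 0, 1], [-1, -2, 1], [-2, 0, 0]]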